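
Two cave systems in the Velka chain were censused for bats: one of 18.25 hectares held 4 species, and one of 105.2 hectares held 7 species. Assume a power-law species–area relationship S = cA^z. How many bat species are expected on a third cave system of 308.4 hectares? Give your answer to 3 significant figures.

z = ln(7/4) / ln(105.2/18.25) = 0.5596 / 1.7517 = 0.3195
c = 4 / 18.25^0.3195 = 4 / 2.529 = 1.582
S₃ = 1.582 × 308.4^0.3195 = 1.582 × 6.24 ≈ 9.87

9.87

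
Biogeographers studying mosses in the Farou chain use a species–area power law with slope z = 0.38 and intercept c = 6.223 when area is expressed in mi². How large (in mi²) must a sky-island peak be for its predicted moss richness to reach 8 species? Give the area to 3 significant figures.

8 = 6.223 × A^0.38  ⇒  A^0.38 = 8/6.223 = 1.286
ln A = ln(1.286) / 0.38 = 0.2512 / 0.38 = 0.6610
A = e^0.6610 ≈ 1.937 mi²

1.94 mi²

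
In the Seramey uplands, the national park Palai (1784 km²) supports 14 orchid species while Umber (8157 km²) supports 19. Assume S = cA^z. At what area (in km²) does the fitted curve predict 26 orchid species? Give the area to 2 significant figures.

z = ln(19/14) / ln(8157/1784) = 0.3054 / 1.5200 = 0.2009
c = 14 / 1784^0.2009 = 14 / 4.5 = 3.111
A = (26/3.111)^(1/0.2009) ⇒ ln A = ln(8.357)/0.2009 = 10.5678
A = e^10.5678 ≈ 38865 km²

39000 km²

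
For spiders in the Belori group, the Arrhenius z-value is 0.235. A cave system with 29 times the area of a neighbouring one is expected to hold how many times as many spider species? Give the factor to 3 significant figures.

2.21

S₂/S₁ = (A₂/A₁)^z = 29^0.235
ln(S₂/S₁) = 0.235 × ln 29 = 0.235 × 3.3673 = 0.7913
S₂/S₁ = e^0.7913 ≈ 2.206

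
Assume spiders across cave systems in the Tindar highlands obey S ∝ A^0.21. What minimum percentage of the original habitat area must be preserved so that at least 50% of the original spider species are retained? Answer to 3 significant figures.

3.69%

Need (A_new/A_old)^0.21 = 0.5, so A_new/A_old = 0.5^(1/0.21) = 0.5^4.762
ln(A_new/A_old) = ln 0.5 / 0.21 = -0.6931 / 0.21 = -3.3007
A_new/A_old = e^-3.3007 ≈ 0.03686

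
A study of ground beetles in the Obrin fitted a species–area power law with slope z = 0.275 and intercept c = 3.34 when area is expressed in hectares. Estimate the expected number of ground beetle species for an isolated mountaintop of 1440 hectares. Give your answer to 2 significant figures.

25

S = 3.34 × 1440^0.275
ln S = ln 3.34 + 0.275 × ln 1440 = 1.2060 + 0.275 × 7.2724 = 3.2059
S = e^3.2059 ≈ 24.68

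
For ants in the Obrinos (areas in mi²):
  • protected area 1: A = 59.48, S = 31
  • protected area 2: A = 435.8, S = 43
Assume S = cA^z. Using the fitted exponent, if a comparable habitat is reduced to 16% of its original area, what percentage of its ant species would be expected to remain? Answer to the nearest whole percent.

z = ln(43/31) / ln(435.8/59.48) = 0.3272 / 1.9915 = 0.1643
S_new/S_old = (A_new/A_old)^z = 0.16^0.1643 = exp(0.1643 × -1.8326) = 0.74

74%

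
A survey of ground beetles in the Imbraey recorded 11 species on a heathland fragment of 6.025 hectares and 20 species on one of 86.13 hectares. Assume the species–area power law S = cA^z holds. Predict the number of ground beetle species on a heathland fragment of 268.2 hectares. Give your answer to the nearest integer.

z = ln(20/11) / ln(86.13/6.025) = 0.5978 / 2.6599 = 0.2248
c = 11 / 6.025^0.2248 = 11 / 1.497 = 7.347
S₃ = 7.347 × 268.2^0.2248 = 7.347 × 3.514 ≈ 25.82

26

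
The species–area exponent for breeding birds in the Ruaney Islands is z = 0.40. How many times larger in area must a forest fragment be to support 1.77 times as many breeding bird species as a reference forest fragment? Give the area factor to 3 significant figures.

(A₂/A₁)^0.4 = 1.77, so A₂/A₁ = 1.77^(1/0.4) = 1.77^2.5
ln(A₂/A₁) = ln 1.77 / 0.4 = 0.5710 / 0.4 = 1.4274
A₂/A₁ = e^1.4274 ≈ 4.168

4.17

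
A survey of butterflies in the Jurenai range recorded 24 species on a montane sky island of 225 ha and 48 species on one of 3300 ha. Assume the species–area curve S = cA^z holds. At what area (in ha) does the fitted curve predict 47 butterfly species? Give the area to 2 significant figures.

z = ln(48/24) / ln(3300/225) = 0.6931 / 2.6856 = 0.2581
c = 24 / 225^0.2581 = 24 / 4.047 = 5.931
A = (47/5.931)^(1/0.2581) ⇒ ln A = ln(7.925)/0.2581 = 8.0201
A = e^8.0201 ≈ 3042 ha

3000 ha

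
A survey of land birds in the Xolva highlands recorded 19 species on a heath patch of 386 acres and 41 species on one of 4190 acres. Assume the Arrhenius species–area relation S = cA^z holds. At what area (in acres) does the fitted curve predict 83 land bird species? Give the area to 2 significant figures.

z = ln(41/19) / ln(4190/386) = 0.7691 / 2.3846 = 0.3225
c = 19 / 386^0.3225 = 19 / 6.828 = 2.783
A = (83/2.783)^(1/0.3225) ⇒ ln A = ln(29.83)/0.3225 = 10.5271
A = e^10.5271 ≈ 37312 acres

37000 acres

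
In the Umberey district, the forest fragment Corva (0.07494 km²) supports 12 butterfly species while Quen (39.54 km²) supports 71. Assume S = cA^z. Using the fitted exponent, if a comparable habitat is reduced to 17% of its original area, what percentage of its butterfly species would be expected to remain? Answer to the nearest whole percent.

z = ln(71/12) / ln(39.54/0.07494) = 1.7778 / 6.2684 = 0.2836
S_new/S_old = (A_new/A_old)^z = 0.17^0.2836 = exp(0.2836 × -1.7720) = 0.605

60%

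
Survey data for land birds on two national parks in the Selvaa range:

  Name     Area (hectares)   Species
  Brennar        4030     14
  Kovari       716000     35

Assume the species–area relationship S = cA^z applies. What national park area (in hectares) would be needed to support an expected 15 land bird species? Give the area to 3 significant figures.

z = ln(35/14) / ln(716000/4030) = 0.9163 / 5.1799 = 0.1769
c = 14 / 4030^0.1769 = 14 / 4.343 = 3.224
A = (15/3.224)^(1/0.1769) ⇒ ln A = ln(4.653)/0.1769 = 8.6915
A = e^8.6915 ≈ 5952 hectares

5950 hectares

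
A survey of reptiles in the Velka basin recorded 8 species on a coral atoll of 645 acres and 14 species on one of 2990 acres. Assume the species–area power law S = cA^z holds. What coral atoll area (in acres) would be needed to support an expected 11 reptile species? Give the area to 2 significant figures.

z = ln(14/8) / ln(2990/645) = 0.5596 / 1.5338 = 0.3649
c = 8 / 645^0.3649 = 8 / 10.59 = 0.7551
A = (11/0.7551)^(1/0.3649) ⇒ ln A = ln(14.57)/0.3649 = 7.3421
A = e^7.3421 ≈ 1544 acres

1500 acres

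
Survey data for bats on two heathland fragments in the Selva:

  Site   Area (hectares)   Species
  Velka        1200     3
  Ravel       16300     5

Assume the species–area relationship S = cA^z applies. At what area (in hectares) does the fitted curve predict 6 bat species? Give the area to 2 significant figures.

41000 hectares

z = ln(5/3) / ln(16300/1200) = 0.5108 / 2.6088 = 0.1958
c = 3 / 1200^0.1958 = 3 / 4.008 = 0.7485
A = (6/0.7485)^(1/0.1958) ⇒ ln A = ln(8.016)/0.1958 = 10.6301
A = e^10.6301 ≈ 41359 hectares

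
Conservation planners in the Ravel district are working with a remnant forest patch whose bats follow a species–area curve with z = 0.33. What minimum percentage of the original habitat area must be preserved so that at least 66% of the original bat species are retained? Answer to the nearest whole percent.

Need (A_new/A_old)^0.33 = 0.66, so A_new/A_old = 0.66^(1/0.33) = 0.66^3.03
ln(A_new/A_old) = ln 0.66 / 0.33 = -0.4155 / 0.33 = -1.2591
A_new/A_old = e^-1.2591 ≈ 0.2839

28%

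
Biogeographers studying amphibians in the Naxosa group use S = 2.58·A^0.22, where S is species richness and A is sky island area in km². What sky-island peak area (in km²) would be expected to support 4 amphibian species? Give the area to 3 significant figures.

4 = 2.58 × A^0.22  ⇒  A^0.22 = 4/2.58 = 1.55
ln A = ln(1.55) / 0.22 = 0.4385 / 0.22 = 1.9932
A = e^1.9932 ≈ 7.339 km²

7.34 km²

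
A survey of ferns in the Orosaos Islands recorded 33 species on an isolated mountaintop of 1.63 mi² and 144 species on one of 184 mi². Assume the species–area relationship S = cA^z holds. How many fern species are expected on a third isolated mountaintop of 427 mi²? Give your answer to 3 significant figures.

187

z = ln(144/33) / ln(184/1.63) = 1.4733 / 4.7264 = 0.3117
c = 33 / 1.63^0.3117 = 33 / 1.165 = 28.34
S₃ = 28.34 × 427^0.3117 = 28.34 × 6.606 ≈ 187.2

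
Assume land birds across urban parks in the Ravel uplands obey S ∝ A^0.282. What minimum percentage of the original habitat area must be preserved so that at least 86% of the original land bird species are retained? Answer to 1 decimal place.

58.6%

Need (A_new/A_old)^0.282 = 0.86, so A_new/A_old = 0.86^(1/0.282) = 0.86^3.546
ln(A_new/A_old) = ln 0.86 / 0.282 = -0.1508 / 0.282 = -0.5348
A_new/A_old = e^-0.5348 ≈ 0.5858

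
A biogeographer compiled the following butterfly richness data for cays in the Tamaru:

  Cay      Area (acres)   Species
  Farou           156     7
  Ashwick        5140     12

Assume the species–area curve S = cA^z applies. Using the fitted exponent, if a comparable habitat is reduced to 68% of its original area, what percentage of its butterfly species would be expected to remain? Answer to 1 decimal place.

z = ln(12/7) / ln(5140/156) = 0.5390 / 3.4950 = 0.1542
S_new/S_old = (A_new/A_old)^z = 0.68^0.1542 = exp(0.1542 × -0.3857) = 0.9423

94.2%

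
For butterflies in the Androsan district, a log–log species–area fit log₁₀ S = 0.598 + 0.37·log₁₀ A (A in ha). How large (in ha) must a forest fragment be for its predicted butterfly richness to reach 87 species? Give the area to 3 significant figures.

87 = 3.963 × A^0.37  ⇒  A^0.37 = 87/3.963 = 21.95
ln A = ln(21.95) / 0.37 = 3.0890 / 0.37 = 8.3485
A = e^8.3485 ≈ 4224 ha

4220 ha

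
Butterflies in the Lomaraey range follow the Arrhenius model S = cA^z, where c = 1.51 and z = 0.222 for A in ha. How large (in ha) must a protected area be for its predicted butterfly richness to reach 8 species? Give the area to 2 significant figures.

8 = 1.51 × A^0.222  ⇒  A^0.222 = 8/1.51 = 5.298
ln A = ln(5.298) / 0.222 = 1.6673 / 0.222 = 7.5105
A = e^7.5105 ≈ 1827 ha

1800 ha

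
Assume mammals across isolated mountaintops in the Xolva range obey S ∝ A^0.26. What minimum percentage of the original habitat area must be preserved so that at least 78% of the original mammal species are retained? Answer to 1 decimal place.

38.5%

Need (A_new/A_old)^0.26 = 0.78, so A_new/A_old = 0.78^(1/0.26) = 0.78^3.846
ln(A_new/A_old) = ln 0.78 / 0.26 = -0.2485 / 0.26 = -0.9556
A_new/A_old = e^-0.9556 ≈ 0.3846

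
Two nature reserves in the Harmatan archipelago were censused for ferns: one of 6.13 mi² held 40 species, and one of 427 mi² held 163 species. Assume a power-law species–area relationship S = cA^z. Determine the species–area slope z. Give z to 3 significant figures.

Taking logs: ln S = ln c + z ln A, so z = (ln S₂ − ln S₁)/(ln A₂ − ln A₁).
z = ln(163/40) / ln(427/6.13) = ln(4.075) / ln(69.66) = 1.4049 / 4.2436 = 0.3311

0.331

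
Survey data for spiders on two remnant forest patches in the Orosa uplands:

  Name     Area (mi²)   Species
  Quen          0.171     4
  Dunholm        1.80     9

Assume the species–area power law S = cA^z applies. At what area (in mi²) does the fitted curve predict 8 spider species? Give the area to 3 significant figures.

z = ln(9/4) / ln(1.8/0.171) = 0.8109 / 2.3539 = 0.3445
c = 4 / 0.171^0.3445 = 4 / 0.5442 = 7.35
A = (8/7.35)^(1/0.3445) ⇒ ln A = ln(1.088)/0.3445 = 0.2459
A = e^0.2459 ≈ 1.279 mi²

1.28 mi²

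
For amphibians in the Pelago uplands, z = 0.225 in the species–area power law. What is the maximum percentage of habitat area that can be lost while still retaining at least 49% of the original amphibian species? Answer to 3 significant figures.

Need (A_new/A_old)^0.225 = 0.49, so A_new/A_old = 0.49^(1/0.225) = 0.49^4.444
ln(A_new/A_old) = ln 0.49 / 0.225 = -0.7133 / 0.225 = -3.1704
A_new/A_old = e^-3.1704 ≈ 0.04198
Fraction that can be lost = 1 − 0.04198 = 0.958

95.8%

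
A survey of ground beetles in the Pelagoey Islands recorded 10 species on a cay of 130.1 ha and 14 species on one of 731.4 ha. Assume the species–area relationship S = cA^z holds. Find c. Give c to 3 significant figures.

z = ln(S₂/S₁) / ln(A₂/A₁) = ln(14/10) / ln(731.4/130.1) = 0.3365 / 1.7267 = 0.1949
c = S₁ / A₁^z = 10 / 130.1^0.1949 = 10 / 2.582 = 3.873

3.87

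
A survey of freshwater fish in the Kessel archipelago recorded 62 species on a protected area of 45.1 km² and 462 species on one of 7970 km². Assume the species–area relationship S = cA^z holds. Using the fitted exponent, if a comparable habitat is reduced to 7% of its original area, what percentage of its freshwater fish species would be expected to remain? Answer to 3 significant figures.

35.6%

z = ln(462/62) / ln(7970/45.1) = 2.0084 / 5.1746 = 0.3881
S_new/S_old = (A_new/A_old)^z = 0.07^0.3881 = exp(0.3881 × -2.6593) = 0.3562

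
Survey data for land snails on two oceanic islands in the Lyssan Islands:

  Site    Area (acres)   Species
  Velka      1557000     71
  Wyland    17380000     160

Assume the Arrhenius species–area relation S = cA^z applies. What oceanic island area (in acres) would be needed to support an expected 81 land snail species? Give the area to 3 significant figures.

z = ln(160/71) / ln(17380000/1557000) = 0.8125 / 2.4126 = 0.3368
c = 71 / 1557000^0.3368 = 71 / 121.7 = 0.5832
A = (81/0.5832)^(1/0.3368) ⇒ ln A = ln(138.9)/0.3368 = 14.6495
A = e^14.6495 ≈ 2302572 acres

2300000 acres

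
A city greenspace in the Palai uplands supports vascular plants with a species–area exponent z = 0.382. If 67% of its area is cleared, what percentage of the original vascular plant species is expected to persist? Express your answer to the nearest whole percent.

S_new/S_old = (A_new/A_old)^z = 0.33^0.382
= exp(0.382 × ln 0.33) = exp(0.382 × -1.1087) = exp(-0.4235) ≈ 0.6547

65%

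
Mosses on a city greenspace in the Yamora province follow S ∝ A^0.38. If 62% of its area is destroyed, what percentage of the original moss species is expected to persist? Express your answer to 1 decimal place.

S_new/S_old = (A_new/A_old)^z = 0.38^0.38
= exp(0.38 × ln 0.38) = exp(0.38 × -0.9676) = exp(-0.3677) ≈ 0.6923

69.2%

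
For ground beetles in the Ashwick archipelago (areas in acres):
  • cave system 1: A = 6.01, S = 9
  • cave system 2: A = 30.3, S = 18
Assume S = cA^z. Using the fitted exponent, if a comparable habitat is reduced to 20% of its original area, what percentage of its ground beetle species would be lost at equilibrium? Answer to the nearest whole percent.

50%

z = ln(18/9) / ln(30.3/6.01) = 0.6931 / 1.6177 = 0.4285
S_new/S_old = (A_new/A_old)^z = 0.2^0.4285 = exp(0.4285 × -1.6094) = 0.5018
Fraction lost = 1 − 0.5018 = 0.4982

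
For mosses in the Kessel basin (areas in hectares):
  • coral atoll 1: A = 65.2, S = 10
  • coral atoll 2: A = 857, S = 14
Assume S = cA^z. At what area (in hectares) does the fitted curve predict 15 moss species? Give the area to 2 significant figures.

1500 hectares

z = ln(14/10) / ln(857/65.2) = 0.3365 / 2.5760 = 0.1306
c = 10 / 65.2^0.1306 = 10 / 1.726 = 5.795
A = (15/5.795)^(1/0.1306) ⇒ ln A = ln(2.589)/0.1306 = 7.2816
A = e^7.2816 ≈ 1453 hectares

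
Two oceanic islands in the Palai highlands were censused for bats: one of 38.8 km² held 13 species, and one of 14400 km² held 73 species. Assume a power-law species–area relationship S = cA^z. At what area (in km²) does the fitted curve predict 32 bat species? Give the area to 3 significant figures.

852 km²

z = ln(73/13) / ln(14400/38.8) = 1.7255 / 5.9166 = 0.2916
c = 13 / 38.8^0.2916 = 13 / 2.906 = 4.473
A = (32/4.473)^(1/0.2916) ⇒ ln A = ln(7.154)/0.2916 = 6.7471
A = e^6.7471 ≈ 851.6 km²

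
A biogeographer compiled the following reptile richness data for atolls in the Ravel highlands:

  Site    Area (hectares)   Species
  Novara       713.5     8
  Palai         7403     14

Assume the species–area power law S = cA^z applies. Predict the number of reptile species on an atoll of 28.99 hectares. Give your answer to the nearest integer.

z = ln(14/8) / ln(7403/713.5) = 0.5596 / 2.3395 = 0.2392
c = 8 / 713.5^0.2392 = 8 / 4.815 = 1.662
S₃ = 1.662 × 28.99^0.2392 = 1.662 × 2.238 ≈ 3.718

4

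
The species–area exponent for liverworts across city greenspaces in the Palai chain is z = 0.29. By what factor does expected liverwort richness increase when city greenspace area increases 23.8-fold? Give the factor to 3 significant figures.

2.51

S₂/S₁ = (A₂/A₁)^z = 23.8^0.29
ln(S₂/S₁) = 0.29 × ln 23.8 = 0.29 × 3.1697 = 0.9192
S₂/S₁ = e^0.9192 ≈ 2.507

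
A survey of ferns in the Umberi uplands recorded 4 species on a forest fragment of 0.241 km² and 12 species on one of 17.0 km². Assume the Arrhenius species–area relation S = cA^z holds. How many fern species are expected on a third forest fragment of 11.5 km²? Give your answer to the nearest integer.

z = ln(12/4) / ln(17/0.241) = 1.0986 / 4.2562 = 0.2581
c = 4 / 0.241^0.2581 = 4 / 0.6926 = 5.775
S₃ = 5.775 × 11.5^0.2581 = 5.775 × 1.878 ≈ 10.85

11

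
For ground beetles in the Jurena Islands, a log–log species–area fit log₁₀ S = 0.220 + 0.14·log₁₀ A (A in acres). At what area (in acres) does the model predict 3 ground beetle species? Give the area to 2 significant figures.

3 = 1.66 × A^0.14  ⇒  A^0.14 = 3/1.66 = 1.808
ln A = ln(1.808) / 0.14 = 0.5920 / 0.14 = 4.2289
A = e^4.2289 ≈ 68.64 acres

69 acres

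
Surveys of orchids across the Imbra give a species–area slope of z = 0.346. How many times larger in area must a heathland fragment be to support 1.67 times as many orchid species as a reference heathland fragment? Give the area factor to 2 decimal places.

(A₂/A₁)^0.346 = 1.67, so A₂/A₁ = 1.67^(1/0.346) = 1.67^2.89
ln(A₂/A₁) = ln 1.67 / 0.346 = 0.5128 / 0.346 = 1.4821
A₂/A₁ = e^1.4821 ≈ 4.402

4.40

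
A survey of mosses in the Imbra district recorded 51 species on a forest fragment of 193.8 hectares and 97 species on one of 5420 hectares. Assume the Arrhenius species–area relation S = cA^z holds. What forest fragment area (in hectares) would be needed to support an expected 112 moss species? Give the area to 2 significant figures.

z = ln(97/51) / ln(5420/193.8) = 0.6429 / 3.3310 = 0.1930
c = 51 / 193.8^0.1930 = 51 / 2.763 = 18.45
A = (112/18.45)^(1/0.1930) ⇒ ln A = ln(6.069)/0.1930 = 9.3429
A = e^9.3429 ≈ 11417 hectares

11000 hectares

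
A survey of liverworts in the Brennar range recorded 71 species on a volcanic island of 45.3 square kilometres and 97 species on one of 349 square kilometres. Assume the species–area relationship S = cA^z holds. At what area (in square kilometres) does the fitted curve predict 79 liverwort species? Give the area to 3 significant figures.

91.1 square kilometres

z = ln(97/71) / ln(349/45.3) = 0.3120 / 2.0418 = 0.1528
c = 71 / 45.3^0.1528 = 71 / 1.791 = 39.64
A = (79/39.64)^(1/0.1528) ⇒ ln A = ln(1.993)/0.1528 = 4.5119
A = e^4.5119 ≈ 91.1 square kilometres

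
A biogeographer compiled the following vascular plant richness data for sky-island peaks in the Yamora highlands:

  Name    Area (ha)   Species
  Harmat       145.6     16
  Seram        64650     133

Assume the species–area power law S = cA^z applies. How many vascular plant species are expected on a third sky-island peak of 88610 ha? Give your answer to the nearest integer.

148

z = ln(133/16) / ln(64650/145.6) = 2.1178 / 6.0959 = 0.3474
c = 16 / 145.6^0.3474 = 16 / 5.643 = 2.835
S₃ = 2.835 × 88610^0.3474 = 2.835 × 52.34 ≈ 148.4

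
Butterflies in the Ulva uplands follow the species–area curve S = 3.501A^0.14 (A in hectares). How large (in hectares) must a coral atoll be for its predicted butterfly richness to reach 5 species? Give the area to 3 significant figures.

12.8 hectares

5 = 3.501 × A^0.14  ⇒  A^0.14 = 5/3.501 = 1.428
ln A = ln(1.428) / 0.14 = 0.3564 / 0.14 = 2.5456
A = e^2.5456 ≈ 12.75 hectares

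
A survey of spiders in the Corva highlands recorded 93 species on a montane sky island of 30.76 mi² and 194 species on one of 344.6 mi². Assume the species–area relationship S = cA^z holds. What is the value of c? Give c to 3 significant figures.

z = ln(S₂/S₁) / ln(A₂/A₁) = ln(194/93) / ln(344.6/30.76) = 0.7353 / 2.4162 = 0.3043
c = S₁ / A₁^z = 93 / 30.76^0.3043 = 93 / 2.837 = 32.79

32.8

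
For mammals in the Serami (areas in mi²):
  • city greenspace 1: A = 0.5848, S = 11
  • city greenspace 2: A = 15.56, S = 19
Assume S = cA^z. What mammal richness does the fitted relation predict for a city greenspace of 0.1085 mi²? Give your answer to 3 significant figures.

8.31

z = ln(19/11) / ln(15.56/0.5848) = 0.5465 / 3.2812 = 0.1666
c = 11 / 0.5848^0.1666 = 11 / 0.9145 = 12.03
S₃ = 12.03 × 0.1085^0.1666 = 12.03 × 0.6908 ≈ 8.309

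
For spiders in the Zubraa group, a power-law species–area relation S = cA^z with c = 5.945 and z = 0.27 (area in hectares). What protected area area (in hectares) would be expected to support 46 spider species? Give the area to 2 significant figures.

46 = 5.945 × A^0.27  ⇒  A^0.27 = 46/5.945 = 7.738
ln A = ln(7.738) / 0.27 = 2.0461 / 0.27 = 7.5781
A = e^7.5781 ≈ 1955 hectares

2000 hectares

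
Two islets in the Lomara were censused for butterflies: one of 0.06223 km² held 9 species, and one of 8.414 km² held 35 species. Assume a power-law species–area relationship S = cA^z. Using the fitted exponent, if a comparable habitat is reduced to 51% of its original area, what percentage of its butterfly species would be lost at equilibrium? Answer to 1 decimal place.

17.0%

z = ln(35/9) / ln(8.414/0.06223) = 1.3581 / 4.9068 = 0.2768
S_new/S_old = (A_new/A_old)^z = 0.51^0.2768 = exp(0.2768 × -0.6733) = 0.83
Fraction lost = 1 − 0.83 = 0.17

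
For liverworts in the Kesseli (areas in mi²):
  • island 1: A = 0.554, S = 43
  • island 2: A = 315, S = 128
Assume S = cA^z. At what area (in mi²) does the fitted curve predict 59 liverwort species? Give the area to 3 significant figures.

z = ln(128/43) / ln(315/0.554) = 1.0908 / 6.3432 = 0.1720
c = 43 / 0.554^0.1720 = 43 / 0.9034 = 47.6
A = (59/47.6)^(1/0.1720) ⇒ ln A = ln(1.24)/0.1720 = 1.2489
A = e^1.2489 ≈ 3.487 mi²

3.49 mi²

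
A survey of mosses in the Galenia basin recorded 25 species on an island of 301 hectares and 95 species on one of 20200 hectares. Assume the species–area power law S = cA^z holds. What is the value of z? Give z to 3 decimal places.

Taking logs: ln S = ln c + z ln A, so z = (ln S₂ − ln S₁)/(ln A₂ − ln A₁).
z = ln(95/25) / ln(20200/301) = ln(3.8) / ln(67.11) = 1.3350 / 4.2063 = 0.3174

0.317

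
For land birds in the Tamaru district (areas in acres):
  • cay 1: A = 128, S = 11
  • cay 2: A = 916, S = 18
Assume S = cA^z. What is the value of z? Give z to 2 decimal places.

0.25

Taking logs: ln S = ln c + z ln A, so z = (ln S₂ − ln S₁)/(ln A₂ − ln A₁).
z = ln(18/11) / ln(916/128) = ln(1.636) / ln(7.156) = 0.4925 / 1.9680 = 0.2502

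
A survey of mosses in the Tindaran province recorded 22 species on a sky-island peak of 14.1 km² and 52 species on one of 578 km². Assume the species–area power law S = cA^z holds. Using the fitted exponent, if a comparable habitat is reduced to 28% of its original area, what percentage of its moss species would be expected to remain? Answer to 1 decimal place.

74.5%

z = ln(52/22) / ln(578/14.1) = 0.8602 / 3.7134 = 0.2316
S_new/S_old = (A_new/A_old)^z = 0.28^0.2316 = exp(0.2316 × -1.2730) = 0.7446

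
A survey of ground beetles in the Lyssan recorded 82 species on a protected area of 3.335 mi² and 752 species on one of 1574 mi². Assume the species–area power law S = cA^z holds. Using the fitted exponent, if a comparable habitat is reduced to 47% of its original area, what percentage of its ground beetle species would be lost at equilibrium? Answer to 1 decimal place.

23.8%

z = ln(752/82) / ln(1574/3.335) = 2.2160 / 6.1569 = 0.3599
S_new/S_old = (A_new/A_old)^z = 0.47^0.3599 = exp(0.3599 × -0.7550) = 0.762
Fraction lost = 1 − 0.762 = 0.238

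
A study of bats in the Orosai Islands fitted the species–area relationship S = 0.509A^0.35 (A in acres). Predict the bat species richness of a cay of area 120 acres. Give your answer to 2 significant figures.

2.7

S = 0.509 × 120^0.35
ln S = ln 0.509 + 0.35 × ln 120 = -0.6753 + 0.35 × 4.7875 = 1.0003
S = e^1.0003 ≈ 2.719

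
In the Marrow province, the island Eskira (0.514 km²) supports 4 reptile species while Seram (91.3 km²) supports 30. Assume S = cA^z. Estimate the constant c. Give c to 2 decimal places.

5.18

z = ln(S₂/S₁) / ln(A₂/A₁) = ln(30/4) / ln(91.3/0.514) = 2.0149 / 5.1797 = 0.3890
c = S₁ / A₁^z = 4 / 0.514^0.3890 = 4 / 0.7719 = 5.182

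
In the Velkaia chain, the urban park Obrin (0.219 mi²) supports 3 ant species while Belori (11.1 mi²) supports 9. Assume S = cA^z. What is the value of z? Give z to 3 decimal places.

0.280

Taking logs: ln S = ln c + z ln A, so z = (ln S₂ − ln S₁)/(ln A₂ − ln A₁).
z = ln(9/3) / ln(11.1/0.219) = ln(3) / ln(50.68) = 1.0986 / 3.9256 = 0.2799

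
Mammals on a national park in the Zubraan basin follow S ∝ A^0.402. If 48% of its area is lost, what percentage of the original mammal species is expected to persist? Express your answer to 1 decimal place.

76.9%

S_new/S_old = (A_new/A_old)^z = 0.52^0.402
= exp(0.402 × ln 0.52) = exp(0.402 × -0.6539) = exp(-0.2629) ≈ 0.7688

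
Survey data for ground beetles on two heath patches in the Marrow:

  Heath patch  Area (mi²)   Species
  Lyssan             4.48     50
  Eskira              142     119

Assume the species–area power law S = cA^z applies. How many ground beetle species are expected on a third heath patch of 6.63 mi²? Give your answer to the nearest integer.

z = ln(119/50) / ln(142/4.48) = 0.8671 / 3.4562 = 0.2509
c = 50 / 4.48^0.2509 = 50 / 1.457 = 34.32
S₃ = 34.32 × 6.63^0.2509 = 34.32 × 1.607 ≈ 55.17

55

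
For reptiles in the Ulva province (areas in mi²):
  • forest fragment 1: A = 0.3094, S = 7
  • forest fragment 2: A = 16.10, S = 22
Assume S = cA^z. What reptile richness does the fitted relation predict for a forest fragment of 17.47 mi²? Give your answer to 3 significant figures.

22.5

z = ln(22/7) / ln(16.1/0.3094) = 1.1451 / 3.9519 = 0.2898
c = 7 / 0.3094^0.2898 = 7 / 0.7118 = 9.834
S₃ = 9.834 × 17.47^0.2898 = 9.834 × 2.291 ≈ 22.53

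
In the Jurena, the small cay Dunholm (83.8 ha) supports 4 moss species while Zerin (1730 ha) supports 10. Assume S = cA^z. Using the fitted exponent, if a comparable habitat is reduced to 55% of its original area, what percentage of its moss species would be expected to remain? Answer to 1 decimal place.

z = ln(10/4) / ln(1730/83.8) = 0.9163 / 3.0274 = 0.3027
S_new/S_old = (A_new/A_old)^z = 0.55^0.3027 = exp(0.3027 × -0.5978) = 0.8345

83.4%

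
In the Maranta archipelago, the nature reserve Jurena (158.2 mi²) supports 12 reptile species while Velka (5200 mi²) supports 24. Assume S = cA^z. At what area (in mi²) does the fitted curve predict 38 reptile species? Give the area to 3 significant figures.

z = ln(24/12) / ln(5200/158.2) = 0.6931 / 3.4926 = 0.1985
c = 12 / 158.2^0.1985 = 12 / 2.732 = 4.393
A = (38/4.393)^(1/0.1985) ⇒ ln A = ln(8.651)/0.1985 = 10.8719
A = e^10.8719 ≈ 52673 mi²

52700 mi²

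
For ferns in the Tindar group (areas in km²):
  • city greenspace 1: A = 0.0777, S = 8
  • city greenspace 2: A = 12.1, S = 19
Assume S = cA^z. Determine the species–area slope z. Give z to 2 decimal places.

0.17

Taking logs: ln S = ln c + z ln A, so z = (ln S₂ − ln S₁)/(ln A₂ − ln A₁).
z = ln(19/8) / ln(12.1/0.0777) = ln(2.375) / ln(155.7) = 0.8650 / 5.0481 = 0.1714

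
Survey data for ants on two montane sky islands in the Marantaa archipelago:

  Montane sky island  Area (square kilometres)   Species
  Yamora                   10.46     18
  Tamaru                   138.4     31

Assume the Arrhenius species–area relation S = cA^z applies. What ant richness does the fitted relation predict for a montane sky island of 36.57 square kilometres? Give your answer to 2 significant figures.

23

z = ln(31/18) / ln(138.4/10.46) = 0.5436 / 2.5826 = 0.2105
c = 18 / 10.46^0.2105 = 18 / 1.639 = 10.98
S₃ = 10.98 × 36.57^0.2105 = 10.98 × 2.133 ≈ 23.43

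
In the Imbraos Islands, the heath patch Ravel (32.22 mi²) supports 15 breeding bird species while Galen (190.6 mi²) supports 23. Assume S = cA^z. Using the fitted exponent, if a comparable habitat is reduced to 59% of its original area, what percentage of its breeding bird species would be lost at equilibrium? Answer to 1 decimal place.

z = ln(23/15) / ln(190.6/32.22) = 0.4274 / 1.7776 = 0.2405
S_new/S_old = (A_new/A_old)^z = 0.59^0.2405 = exp(0.2405 × -0.5276) = 0.8808
Fraction lost = 1 − 0.8808 = 0.1192

11.9%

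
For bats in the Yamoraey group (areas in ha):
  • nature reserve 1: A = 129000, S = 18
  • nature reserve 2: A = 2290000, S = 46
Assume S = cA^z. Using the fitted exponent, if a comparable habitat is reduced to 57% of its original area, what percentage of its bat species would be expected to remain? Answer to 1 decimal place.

83.2%

z = ln(46/18) / ln(2290000/129000) = 0.9383 / 2.8765 = 0.3262
S_new/S_old = (A_new/A_old)^z = 0.57^0.3262 = exp(0.3262 × -0.5621) = 0.8325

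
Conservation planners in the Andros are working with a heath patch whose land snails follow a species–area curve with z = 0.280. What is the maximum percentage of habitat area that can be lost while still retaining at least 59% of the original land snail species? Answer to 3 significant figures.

84.8%

Need (A_new/A_old)^0.28 = 0.59, so A_new/A_old = 0.59^(1/0.28) = 0.59^3.571
ln(A_new/A_old) = ln 0.59 / 0.28 = -0.5276 / 0.28 = -1.8844
A_new/A_old = e^-1.8844 ≈ 0.1519
Fraction that can be lost = 1 − 0.1519 = 0.8481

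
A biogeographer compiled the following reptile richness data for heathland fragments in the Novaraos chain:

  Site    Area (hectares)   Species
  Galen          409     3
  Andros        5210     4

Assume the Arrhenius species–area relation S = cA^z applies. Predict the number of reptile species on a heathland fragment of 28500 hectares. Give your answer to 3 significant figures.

z = ln(4/3) / ln(5210/409) = 0.2877 / 2.5446 = 0.1131
c = 3 / 409^0.1131 = 3 / 1.974 = 1.52
S₃ = 1.52 × 28500^0.1131 = 1.52 × 3.189 ≈ 4.847

4.85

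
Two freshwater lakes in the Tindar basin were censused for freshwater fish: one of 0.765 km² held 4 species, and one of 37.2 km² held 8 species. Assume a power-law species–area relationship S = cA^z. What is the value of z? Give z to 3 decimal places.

0.178

Taking logs: ln S = ln c + z ln A, so z = (ln S₂ − ln S₁)/(ln A₂ − ln A₁).
z = ln(8/4) / ln(37.2/0.765) = ln(2) / ln(48.63) = 0.6931 / 3.8842 = 0.1785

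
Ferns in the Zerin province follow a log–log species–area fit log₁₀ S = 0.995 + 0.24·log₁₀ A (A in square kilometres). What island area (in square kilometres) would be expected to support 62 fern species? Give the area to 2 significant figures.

2100 square kilometres

62 = 9.886 × A^0.24  ⇒  A^0.24 = 62/9.886 = 6.272
ln A = ln(6.272) / 0.24 = 1.8361 / 0.24 = 7.6503
A = e^7.6503 ≈ 2101 square kilometres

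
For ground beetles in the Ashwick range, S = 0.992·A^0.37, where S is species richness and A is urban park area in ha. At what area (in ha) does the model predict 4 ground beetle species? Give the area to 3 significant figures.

4 = 0.992 × A^0.37  ⇒  A^0.37 = 4/0.992 = 4.032
ln A = ln(4.032) / 0.37 = 1.3943 / 0.37 = 3.7685
A = e^3.7685 ≈ 43.31 ha

43.3 ha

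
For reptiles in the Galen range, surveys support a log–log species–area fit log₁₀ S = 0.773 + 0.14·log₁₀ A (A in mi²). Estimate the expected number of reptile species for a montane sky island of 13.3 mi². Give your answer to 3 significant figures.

8.52

S = 5.929 × 13.3^0.14 = 5.929 × 1.437 ≈ 8.518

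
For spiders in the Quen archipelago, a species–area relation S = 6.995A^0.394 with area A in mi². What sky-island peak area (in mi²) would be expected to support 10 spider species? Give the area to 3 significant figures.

10 = 6.995 × A^0.394  ⇒  A^0.394 = 10/6.995 = 1.43
ln A = ln(1.43) / 0.394 = 0.3574 / 0.394 = 0.9071
A = e^0.9071 ≈ 2.477 mi²

2.48 mi²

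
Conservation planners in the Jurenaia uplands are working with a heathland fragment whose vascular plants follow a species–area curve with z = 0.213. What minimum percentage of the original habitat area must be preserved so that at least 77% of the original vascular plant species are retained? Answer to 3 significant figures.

Need (A_new/A_old)^0.213 = 0.77, so A_new/A_old = 0.77^(1/0.213) = 0.77^4.695
ln(A_new/A_old) = ln 0.77 / 0.213 = -0.2614 / 0.213 = -1.2271
A_new/A_old = e^-1.2271 ≈ 0.2932

29.3%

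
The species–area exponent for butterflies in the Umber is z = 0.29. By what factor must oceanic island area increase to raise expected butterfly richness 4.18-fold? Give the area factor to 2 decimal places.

(A₂/A₁)^0.29 = 4.18, so A₂/A₁ = 4.18^(1/0.29) = 4.18^3.448
ln(A₂/A₁) = ln 4.18 / 0.29 = 1.4303 / 0.29 = 4.9321
A₂/A₁ = e^4.9321 ≈ 138.7

138.67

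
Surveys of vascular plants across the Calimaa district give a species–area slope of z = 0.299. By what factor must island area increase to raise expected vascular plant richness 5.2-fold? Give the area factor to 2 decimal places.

248.12

(A₂/A₁)^0.299 = 5.2, so A₂/A₁ = 5.2^(1/0.299) = 5.2^3.344
ln(A₂/A₁) = ln 5.2 / 0.299 = 1.6487 / 0.299 = 5.5139
A₂/A₁ = e^5.5139 ≈ 248.1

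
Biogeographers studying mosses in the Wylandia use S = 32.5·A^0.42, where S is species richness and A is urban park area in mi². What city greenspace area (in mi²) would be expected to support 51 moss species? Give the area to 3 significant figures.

51 = 32.5 × A^0.42  ⇒  A^0.42 = 51/32.5 = 1.569
ln A = ln(1.569) / 0.42 = 0.4506 / 0.42 = 1.0728
A = e^1.0728 ≈ 2.924 mi²

2.92 mi²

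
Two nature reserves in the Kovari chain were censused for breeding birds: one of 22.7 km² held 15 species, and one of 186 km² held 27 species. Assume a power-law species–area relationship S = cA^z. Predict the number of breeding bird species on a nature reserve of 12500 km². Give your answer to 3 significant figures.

87.5

z = ln(27/15) / ln(186/22.7) = 0.5878 / 2.1034 = 0.2794
c = 15 / 22.7^0.2794 = 15 / 2.393 = 6.268
S₃ = 6.268 × 12500^0.2794 = 6.268 × 13.96 ≈ 87.5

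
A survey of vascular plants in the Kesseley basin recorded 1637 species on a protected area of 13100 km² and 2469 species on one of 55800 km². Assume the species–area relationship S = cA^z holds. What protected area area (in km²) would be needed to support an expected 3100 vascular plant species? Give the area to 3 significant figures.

125000 km²

z = ln(2469/1637) / ln(55800/13100) = 0.4109 / 1.4492 = 0.2836
c = 1637 / 13100^0.2836 = 1637 / 14.71 = 111.3
A = (3100/111.3)^(1/0.2836) ⇒ ln A = ln(27.85)/0.2836 = 11.7321
A = e^11.7321 ≈ 124504 km²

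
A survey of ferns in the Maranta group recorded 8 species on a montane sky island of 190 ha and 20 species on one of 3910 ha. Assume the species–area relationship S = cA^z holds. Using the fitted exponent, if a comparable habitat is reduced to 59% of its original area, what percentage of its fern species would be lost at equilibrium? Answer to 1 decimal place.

z = ln(20/8) / ln(3910/190) = 0.9163 / 3.0243 = 0.3030
S_new/S_old = (A_new/A_old)^z = 0.59^0.3030 = exp(0.3030 × -0.5276) = 0.8523
Fraction lost = 1 − 0.8523 = 0.1477

14.8%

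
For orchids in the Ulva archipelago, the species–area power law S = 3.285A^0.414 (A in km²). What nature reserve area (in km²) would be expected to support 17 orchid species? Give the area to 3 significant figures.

53.0 km²

17 = 3.285 × A^0.414  ⇒  A^0.414 = 17/3.285 = 5.175
ln A = ln(5.175) / 0.414 = 1.6438 / 0.414 = 3.9706
A = e^3.9706 ≈ 53.02 km²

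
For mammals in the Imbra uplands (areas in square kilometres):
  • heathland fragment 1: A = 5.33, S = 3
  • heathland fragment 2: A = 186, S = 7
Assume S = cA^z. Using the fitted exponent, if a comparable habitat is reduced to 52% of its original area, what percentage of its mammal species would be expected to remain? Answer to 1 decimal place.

z = ln(7/3) / ln(186/5.33) = 0.8473 / 3.5524 = 0.2385
S_new/S_old = (A_new/A_old)^z = 0.52^0.2385 = exp(0.2385 × -0.6539) = 0.8556

85.6%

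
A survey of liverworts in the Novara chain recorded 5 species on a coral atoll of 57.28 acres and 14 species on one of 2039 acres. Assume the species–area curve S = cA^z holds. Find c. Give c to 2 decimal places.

1.56

z = ln(S₂/S₁) / ln(A₂/A₁) = ln(14/5) / ln(2039/57.28) = 1.0296 / 3.5723 = 0.2882
c = S₁ / A₁^z = 5 / 57.28^0.2882 = 5 / 3.211 = 1.557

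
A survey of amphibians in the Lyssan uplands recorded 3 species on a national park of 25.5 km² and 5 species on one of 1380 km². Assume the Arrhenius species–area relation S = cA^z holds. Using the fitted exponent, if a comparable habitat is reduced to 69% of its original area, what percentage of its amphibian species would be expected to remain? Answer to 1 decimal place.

z = ln(5/3) / ln(1380/25.5) = 0.5108 / 3.9912 = 0.1280
S_new/S_old = (A_new/A_old)^z = 0.69^0.1280 = exp(0.1280 × -0.3711) = 0.9536

95.4%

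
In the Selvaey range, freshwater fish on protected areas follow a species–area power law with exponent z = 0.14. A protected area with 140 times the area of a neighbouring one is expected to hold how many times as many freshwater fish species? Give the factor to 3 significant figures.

S₂/S₁ = (A₂/A₁)^z = 140^0.14
ln(S₂/S₁) = 0.14 × ln 140 = 0.14 × 4.9416 = 0.6918
S₂/S₁ = e^0.6918 ≈ 1.997

2.00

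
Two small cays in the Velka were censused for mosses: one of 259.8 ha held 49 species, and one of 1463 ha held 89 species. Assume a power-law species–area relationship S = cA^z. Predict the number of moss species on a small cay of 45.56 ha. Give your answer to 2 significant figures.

27

z = ln(89/49) / ln(1463/259.8) = 0.5968 / 1.7283 = 0.3453
c = 49 / 259.8^0.3453 = 49 / 6.82 = 7.184
S₃ = 7.184 × 45.56^0.3453 = 7.184 × 3.739 ≈ 26.86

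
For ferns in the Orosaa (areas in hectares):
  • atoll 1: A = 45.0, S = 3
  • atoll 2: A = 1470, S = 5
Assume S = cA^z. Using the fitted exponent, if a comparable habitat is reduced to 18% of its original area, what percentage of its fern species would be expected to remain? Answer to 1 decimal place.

z = ln(5/3) / ln(1470/45) = 0.5108 / 3.4864 = 0.1465
S_new/S_old = (A_new/A_old)^z = 0.18^0.1465 = exp(0.1465 × -1.7148) = 0.7778

77.8%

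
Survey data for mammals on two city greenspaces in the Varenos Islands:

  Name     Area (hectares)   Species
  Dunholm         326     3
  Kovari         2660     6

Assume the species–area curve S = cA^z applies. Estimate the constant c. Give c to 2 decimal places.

0.44

z = ln(S₂/S₁) / ln(A₂/A₁) = ln(6/3) / ln(2660/326) = 0.6931 / 2.0992 = 0.3302
c = S₁ / A₁^z = 3 / 326^0.3302 = 3 / 6.759 = 0.4439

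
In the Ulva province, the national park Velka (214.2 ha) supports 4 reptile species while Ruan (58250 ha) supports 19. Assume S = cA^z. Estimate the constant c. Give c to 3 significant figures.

z = ln(S₂/S₁) / ln(A₂/A₁) = ln(19/4) / ln(58250/214.2) = 1.5581 / 5.6056 = 0.2780
c = S₁ / A₁^z = 4 / 214.2^0.2780 = 4 / 4.445 = 0.8999

0.900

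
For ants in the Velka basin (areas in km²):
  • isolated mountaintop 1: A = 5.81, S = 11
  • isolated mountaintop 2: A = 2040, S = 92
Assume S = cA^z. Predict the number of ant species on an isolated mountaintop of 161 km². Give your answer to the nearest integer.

z = ln(92/11) / ln(2040/5.81) = 2.1239 / 5.8611 = 0.3624
c = 11 / 5.81^0.3624 = 11 / 1.892 = 5.814
S₃ = 5.814 × 161^0.3624 = 5.814 × 6.305 ≈ 36.66

37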